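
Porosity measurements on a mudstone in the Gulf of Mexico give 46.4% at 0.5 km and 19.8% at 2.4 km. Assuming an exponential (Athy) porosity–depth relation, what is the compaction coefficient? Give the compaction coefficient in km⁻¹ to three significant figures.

Athy: phi(z) = phi₀ e^(−kz) ⇒ phi₁/phi₂ = e^{k(z₂−z₁)} ⇒ k = ln(phi₁/phi₂)/(z₂−z₁)
k = ln(0.464/0.198) / (2.4 − 0.5) = ln(2.343) / 1.9 = 0.8516 / 1.9 = 0.4482 km⁻¹

0.448 km⁻¹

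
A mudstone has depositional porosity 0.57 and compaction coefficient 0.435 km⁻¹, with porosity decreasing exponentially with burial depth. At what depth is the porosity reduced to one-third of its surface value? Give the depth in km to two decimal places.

2.53 km

φ/φ₀ = 1/3 ⇒ exp(−c·Z) = 1/3 ⇒ Z = ln(3) / c
Z = 1.0986 / 0.435 = 2.526 km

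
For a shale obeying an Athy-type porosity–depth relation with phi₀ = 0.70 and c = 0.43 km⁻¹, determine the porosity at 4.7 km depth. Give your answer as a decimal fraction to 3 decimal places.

phi = phi₀·exp(−c·z) = 0.7 × exp(−0.43 × 4.7) = 0.7 × exp(−2.021)
  = 0.7 × 0.1325 = 0.0928

0.093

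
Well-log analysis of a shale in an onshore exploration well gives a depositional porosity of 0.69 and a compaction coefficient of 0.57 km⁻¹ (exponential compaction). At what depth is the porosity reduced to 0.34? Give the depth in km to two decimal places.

Invert Athy's law: z = ln(φ₀/φ) / β
z = ln(0.69/0.34) / 0.57 = ln(2.029) / 0.57 = 0.7077 / 0.57 = 1.242 km

1.24 km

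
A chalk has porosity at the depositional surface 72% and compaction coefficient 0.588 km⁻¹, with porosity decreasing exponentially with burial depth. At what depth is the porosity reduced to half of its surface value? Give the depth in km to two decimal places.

1.18 km

n/n₀ = 1/2 ⇒ exp(−k·d) = 1/2 ⇒ d = ln(2) / k
d = 0.6931 / 0.588 = 1.179 km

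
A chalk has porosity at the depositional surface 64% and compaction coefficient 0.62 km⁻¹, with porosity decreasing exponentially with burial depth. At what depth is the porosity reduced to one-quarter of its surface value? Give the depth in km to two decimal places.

n/n₀ = 1/4 ⇒ exp(−k·z) = 1/4 ⇒ z = ln(4) / k
z = 1.3863 / 0.62 = 2.236 km

2.24 km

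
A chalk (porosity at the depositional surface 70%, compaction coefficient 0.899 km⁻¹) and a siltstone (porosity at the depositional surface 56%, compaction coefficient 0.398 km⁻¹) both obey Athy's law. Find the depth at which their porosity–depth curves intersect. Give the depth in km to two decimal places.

0.45 km

Set phi₀ₐ e^(−cₐd) = phi₀ᵦ e^(−cᵦd) ⇒ ln(phi₀ₐ/phi₀ᵦ) = (cₐ − cᵦ)·d
d = ln(0.7/0.56) / (0.899 − 0.398) = 0.2231 / 0.501 = 0.445 km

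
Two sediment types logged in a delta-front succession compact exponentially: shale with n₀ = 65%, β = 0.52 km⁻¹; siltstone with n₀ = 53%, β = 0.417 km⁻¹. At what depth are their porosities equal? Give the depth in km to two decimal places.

1.98 km

Set n₀ₐ e^(−βₐZ) = n₀ᵦ e^(−βᵦZ) ⇒ ln(n₀ₐ/n₀ᵦ) = (βₐ − βᵦ)·Z
Z = ln(0.65/0.53) / (0.52 − 0.417) = 0.2041 / 0.103 = 1.982 km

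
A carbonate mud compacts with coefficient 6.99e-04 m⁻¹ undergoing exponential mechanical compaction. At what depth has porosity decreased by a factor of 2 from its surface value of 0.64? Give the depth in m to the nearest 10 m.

Working in km (1 km = 1000 m; k in km⁻¹ = k in m⁻¹ × 1000):
phi/phi₀ = 1/2 ⇒ exp(−k·z) = 1/2 ⇒ z = ln(2) / k
z = 0.6931 / 0.699 = 0.992 km

990 m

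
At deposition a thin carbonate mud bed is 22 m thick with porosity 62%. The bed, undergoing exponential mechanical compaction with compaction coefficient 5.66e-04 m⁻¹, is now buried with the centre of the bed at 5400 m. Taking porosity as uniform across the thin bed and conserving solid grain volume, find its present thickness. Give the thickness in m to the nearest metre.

9 m

Working in km (1 km = 1000 m; k in km⁻¹ = k in m⁻¹ × 1000):
Porosity at 5.4 km: phi = 0.62·exp(−0.566×5.4) = 0.0292
Solid-volume conservation: h(1−phi) = h₀(1−phi₀) ⇒ h = h₀·(1−phi₀)/(1−phi)
h = 0.022 × (1 − 0.62)/(1 − 0.0292) = 0.022 × 0.3914 = 0.0086 km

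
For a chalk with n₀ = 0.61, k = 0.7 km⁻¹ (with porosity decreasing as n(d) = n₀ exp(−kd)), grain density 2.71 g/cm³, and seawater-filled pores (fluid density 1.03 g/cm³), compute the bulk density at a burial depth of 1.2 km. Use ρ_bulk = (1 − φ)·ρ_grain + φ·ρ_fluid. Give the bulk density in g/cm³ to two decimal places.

2.27 g/cm³

Porosity at depth: n = 0.61·exp(−0.7×1.2) = 0.61×0.4317 = 0.2633
Bulk density: ρ_b = (1−n)ρ_g + n·ρ_f = 0.7367×2.71 + 0.2633×1.03
       = 1.996 + 0.271 = 2.268 g/cm³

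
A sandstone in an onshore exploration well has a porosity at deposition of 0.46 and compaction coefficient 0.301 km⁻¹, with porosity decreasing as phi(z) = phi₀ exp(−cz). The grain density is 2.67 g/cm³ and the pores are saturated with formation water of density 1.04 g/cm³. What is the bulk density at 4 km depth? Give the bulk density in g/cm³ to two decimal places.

Porosity at depth: phi = 0.46·exp(−0.301×4) = 0.46×0.3000 = 0.1380
Bulk density: ρ_b = (1−phi)ρ_g + phi·ρ_f = 0.8620×2.67 + 0.1380×1.04
       = 2.302 + 0.144 = 2.445 g/cm³

2.45 g/cm³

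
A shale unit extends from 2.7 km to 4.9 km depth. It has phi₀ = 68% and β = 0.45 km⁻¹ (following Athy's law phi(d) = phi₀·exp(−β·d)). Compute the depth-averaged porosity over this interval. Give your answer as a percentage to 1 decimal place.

⟨phi⟩ = (1/(d₂−d₁)) ∫ phi₀ e^(−βd) dd = phi₀·(e^(−β·d₁) − e^(−β·d₂)) / (β·(d₂−d₁))
e^(−0.45×2.7) = 0.2967; e^(−0.45×4.9) = 0.1103
⟨phi⟩ = 0.68 × (0.2967 − 0.1103) / (0.45 × 2.2) = 0.68 × 0.1883 = 0.1281

12.8%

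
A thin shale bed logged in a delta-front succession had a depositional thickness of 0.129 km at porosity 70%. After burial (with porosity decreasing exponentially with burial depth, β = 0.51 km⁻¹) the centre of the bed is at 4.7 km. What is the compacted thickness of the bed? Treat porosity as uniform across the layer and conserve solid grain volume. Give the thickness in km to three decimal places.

0.041 km

Porosity at 4.7 km: n = 0.7·exp(−0.51×4.7) = 0.0637
Solid-volume conservation: h(1−n) = h₀(1−n₀) ⇒ h = h₀·(1−n₀)/(1−n)
h = 0.129 × (1 − 0.7)/(1 − 0.0637) = 0.129 × 0.3204 = 0.0413 km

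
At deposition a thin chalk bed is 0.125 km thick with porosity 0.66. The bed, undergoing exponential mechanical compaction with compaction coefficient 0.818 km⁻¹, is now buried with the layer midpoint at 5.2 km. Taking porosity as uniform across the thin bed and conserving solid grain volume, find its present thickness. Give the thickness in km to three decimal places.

0.043 km

Porosity at 5.2 km: n = 0.66·exp(−0.818×5.2) = 0.0094
Solid-volume conservation: h(1−n) = h₀(1−n₀) ⇒ h = h₀·(1−n₀)/(1−n)
h = 0.125 × (1 − 0.66)/(1 − 0.0094) = 0.125 × 0.3432 = 0.0429 km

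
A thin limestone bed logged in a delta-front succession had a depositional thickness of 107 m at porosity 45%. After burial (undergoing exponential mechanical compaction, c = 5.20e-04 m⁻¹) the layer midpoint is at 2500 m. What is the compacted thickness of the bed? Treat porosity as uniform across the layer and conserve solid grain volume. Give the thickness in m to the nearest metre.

Working in km (1 km = 1000 m; c in km⁻¹ = c in m⁻¹ × 1000):
Porosity at 2.5 km: phi = 0.45·exp(−0.52×2.5) = 0.1226
Solid-volume conservation: h(1−phi) = h₀(1−phi₀) ⇒ h = h₀·(1−phi₀)/(1−phi)
h = 0.107 × (1 − 0.45)/(1 − 0.1226) = 0.107 × 0.6269 = 0.0671 km

67 m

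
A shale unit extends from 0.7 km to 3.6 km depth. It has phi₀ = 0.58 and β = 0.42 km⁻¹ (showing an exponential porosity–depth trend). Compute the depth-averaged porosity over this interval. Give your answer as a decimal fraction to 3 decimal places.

⟨phi⟩ = (1/(z₂−z₁)) ∫ phi₀ e^(−βz) dz = phi₀·(e^(−β·z₁) − e^(−β·z₂)) / (β·(z₂−z₁))
e^(−0.42×0.7) = 0.7453; e^(−0.42×3.6) = 0.2205
⟨phi⟩ = 0.58 × (0.7453 − 0.2205) / (0.42 × 2.9) = 0.58 × 0.4309 = 0.2499

0.250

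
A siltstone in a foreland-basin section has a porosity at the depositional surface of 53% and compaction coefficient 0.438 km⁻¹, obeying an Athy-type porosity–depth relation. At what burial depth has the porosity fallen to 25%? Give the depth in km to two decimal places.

Invert Athy's law: d = ln(n₀/n) / k
d = ln(0.53/0.25) / 0.438 = ln(2.12) / 0.438 = 0.7514 / 0.438 = 1.716 km

1.72 km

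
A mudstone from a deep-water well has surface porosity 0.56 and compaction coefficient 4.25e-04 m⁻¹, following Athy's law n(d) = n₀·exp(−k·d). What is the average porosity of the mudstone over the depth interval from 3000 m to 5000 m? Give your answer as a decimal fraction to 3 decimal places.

Working in km (1 km = 1000 m; k in km⁻¹ = k in m⁻¹ × 1000):
⟨n⟩ = (1/(d₂−d₁)) ∫ n₀ e^(−kd) dd = n₀·(e^(−k·d₁) − e^(−k·d₂)) / (k·(d₂−d₁))
e^(−0.425×3) = 0.2794; e^(−0.425×5) = 0.1194
⟨n⟩ = 0.56 × (0.2794 − 0.1194) / (0.425 × 2) = 0.56 × 0.1882 = 0.1054

0.105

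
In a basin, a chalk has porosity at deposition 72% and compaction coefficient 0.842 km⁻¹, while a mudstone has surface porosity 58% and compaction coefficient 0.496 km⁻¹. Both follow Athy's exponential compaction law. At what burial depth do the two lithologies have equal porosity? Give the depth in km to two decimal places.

0.62 km

Set n₀ₐ e^(−βₐz) = n₀ᵦ e^(−βᵦz) ⇒ ln(n₀ₐ/n₀ᵦ) = (βₐ − βᵦ)·z
z = ln(0.72/0.58) / (0.842 − 0.496) = 0.2162 / 0.346 = 0.625 km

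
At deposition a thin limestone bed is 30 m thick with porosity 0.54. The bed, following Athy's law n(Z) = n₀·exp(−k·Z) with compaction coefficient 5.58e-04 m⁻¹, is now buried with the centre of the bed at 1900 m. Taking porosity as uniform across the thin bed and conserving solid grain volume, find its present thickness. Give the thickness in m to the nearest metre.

Working in km (1 km = 1000 m; k in km⁻¹ = k in m⁻¹ × 1000):
Porosity at 1.9 km: n = 0.54·exp(−0.558×1.9) = 0.1870
Solid-volume conservation: h(1−n) = h₀(1−n₀) ⇒ h = h₀·(1−n₀)/(1−n)
h = 0.03 × (1 − 0.54)/(1 − 0.1870) = 0.03 × 0.5658 = 0.0170 km

17 m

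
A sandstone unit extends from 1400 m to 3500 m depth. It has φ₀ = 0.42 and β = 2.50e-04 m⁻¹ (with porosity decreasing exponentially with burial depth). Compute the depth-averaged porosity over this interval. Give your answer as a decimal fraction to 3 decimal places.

0.230

Working in km (1 km = 1000 m; β in km⁻¹ = β in m⁻¹ × 1000):
⟨φ⟩ = (1/(Z₂−Z₁)) ∫ φ₀ e^(−βZ) dZ = φ₀·(e^(−β·Z₁) − e^(−β·Z₂)) / (β·(Z₂−Z₁))
e^(−0.25×1.4) = 0.7047; e^(−0.25×3.5) = 0.4169
⟨φ⟩ = 0.42 × (0.7047 − 0.4169) / (0.25 × 2.1) = 0.42 × 0.5482 = 0.2303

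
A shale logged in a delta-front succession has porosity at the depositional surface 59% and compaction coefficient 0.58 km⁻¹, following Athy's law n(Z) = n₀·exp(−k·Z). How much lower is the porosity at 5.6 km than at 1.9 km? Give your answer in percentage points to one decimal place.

n(1.9) = 0.59·e^(−0.58×1.9) = 0.1960
n(5.6) = 0.59·e^(−0.58×5.6) = 0.0229
Δn = 0.1960 − 0.0229 = 0.1731

17.3 percentage points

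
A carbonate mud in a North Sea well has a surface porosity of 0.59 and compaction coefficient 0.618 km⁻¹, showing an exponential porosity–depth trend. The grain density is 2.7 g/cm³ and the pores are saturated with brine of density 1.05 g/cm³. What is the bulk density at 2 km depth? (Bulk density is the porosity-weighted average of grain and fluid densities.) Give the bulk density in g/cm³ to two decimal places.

2.42 g/cm³

Porosity at depth: n = 0.59·exp(−0.618×2) = 0.59×0.2905 = 0.1714
Bulk density: ρ_b = (1−n)ρ_g + n·ρ_f = 0.8286×2.7 + 0.1714×1.05
       = 2.237 + 0.180 = 2.417 g/cm³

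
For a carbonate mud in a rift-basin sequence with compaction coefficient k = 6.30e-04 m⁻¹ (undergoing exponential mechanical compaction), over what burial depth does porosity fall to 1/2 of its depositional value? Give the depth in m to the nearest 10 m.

1100 m

Working in km (1 km = 1000 m; k in km⁻¹ = k in m⁻¹ × 1000):
φ/φ₀ = 1/2 ⇒ exp(−k·z) = 1/2 ⇒ z = ln(2) / k
z = 0.6931 / 0.63 = 1.100 km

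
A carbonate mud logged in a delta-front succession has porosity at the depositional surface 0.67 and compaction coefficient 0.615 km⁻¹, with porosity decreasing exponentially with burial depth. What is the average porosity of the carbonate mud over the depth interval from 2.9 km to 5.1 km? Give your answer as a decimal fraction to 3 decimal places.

⟨phi⟩ = (1/(Z₂−Z₁)) ∫ phi₀ e^(−βZ) dZ = phi₀·(e^(−β·Z₁) − e^(−β·Z₂)) / (β·(Z₂−Z₁))
e^(−0.615×2.9) = 0.1680; e^(−0.615×5.1) = 0.0434
⟨phi⟩ = 0.67 × (0.1680 − 0.0434) / (0.615 × 2.2) = 0.67 × 0.0921 = 0.0617

0.062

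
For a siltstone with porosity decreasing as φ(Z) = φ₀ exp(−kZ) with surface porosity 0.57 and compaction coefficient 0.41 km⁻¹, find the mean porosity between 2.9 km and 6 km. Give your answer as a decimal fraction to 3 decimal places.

0.098

⟨φ⟩ = (1/(Z₂−Z₁)) ∫ φ₀ e^(−kZ) dZ = φ₀·(e^(−k·Z₁) − e^(−k·Z₂)) / (k·(Z₂−Z₁))
e^(−0.41×2.9) = 0.3045; e^(−0.41×6) = 0.0854
⟨φ⟩ = 0.57 × (0.3045 − 0.0854) / (0.41 × 3.1) = 0.57 × 0.1724 = 0.0983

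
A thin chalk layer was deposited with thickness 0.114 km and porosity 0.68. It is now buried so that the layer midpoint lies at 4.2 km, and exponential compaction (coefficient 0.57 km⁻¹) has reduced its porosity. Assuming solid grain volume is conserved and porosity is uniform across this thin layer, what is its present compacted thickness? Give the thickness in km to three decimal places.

0.039 km

Porosity at 4.2 km: phi = 0.68·exp(−0.57×4.2) = 0.0621
Solid-volume conservation: h(1−phi) = h₀(1−phi₀) ⇒ h = h₀·(1−phi₀)/(1−phi)
h = 0.114 × (1 − 0.68)/(1 − 0.0621) = 0.114 × 0.3412 = 0.0389 km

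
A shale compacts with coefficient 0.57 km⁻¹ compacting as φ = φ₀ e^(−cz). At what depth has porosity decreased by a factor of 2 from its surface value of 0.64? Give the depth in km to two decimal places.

1.22 km

φ/φ₀ = 1/2 ⇒ exp(−c·z) = 1/2 ⇒ z = ln(2) / c
z = 0.6931 / 0.57 = 1.216 km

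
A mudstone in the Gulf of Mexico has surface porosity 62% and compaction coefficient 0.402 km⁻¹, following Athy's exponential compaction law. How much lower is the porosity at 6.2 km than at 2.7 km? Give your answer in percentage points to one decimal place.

φ(2.7) = 0.62·e^(−0.402×2.7) = 0.2094
φ(6.2) = 0.62·e^(−0.402×6.2) = 0.0513
Δφ = 0.2094 − 0.0513 = 0.1581

15.8 percentage points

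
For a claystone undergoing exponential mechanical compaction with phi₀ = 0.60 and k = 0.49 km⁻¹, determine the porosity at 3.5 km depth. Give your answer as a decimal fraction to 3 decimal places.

phi = phi₀·exp(−k·z) = 0.6 × exp(−0.49 × 3.5) = 0.6 × exp(−1.715)
  = 0.6 × 0.1800 = 0.1080

0.108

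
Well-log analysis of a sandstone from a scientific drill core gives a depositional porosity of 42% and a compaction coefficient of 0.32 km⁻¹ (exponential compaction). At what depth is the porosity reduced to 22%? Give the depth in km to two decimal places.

2.02 km

Invert Athy's law: z = ln(phi₀/phi) / c
z = ln(0.42/0.22) / 0.32 = ln(1.909) / 0.32 = 0.6466 / 0.32 = 2.021 km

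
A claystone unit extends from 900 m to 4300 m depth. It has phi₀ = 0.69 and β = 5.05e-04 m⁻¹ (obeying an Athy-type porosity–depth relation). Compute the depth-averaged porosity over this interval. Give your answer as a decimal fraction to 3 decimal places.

Working in km (1 km = 1000 m; β in km⁻¹ = β in m⁻¹ × 1000):
⟨phi⟩ = (1/(d₂−d₁)) ∫ phi₀ e^(−βd) dd = phi₀·(e^(−β·d₁) − e^(−β·d₂)) / (β·(d₂−d₁))
e^(−0.505×0.9) = 0.6348; e^(−0.505×4.3) = 0.1140
⟨phi⟩ = 0.69 × (0.6348 − 0.1140) / (0.505 × 3.4) = 0.69 × 0.3033 = 0.2093

0.209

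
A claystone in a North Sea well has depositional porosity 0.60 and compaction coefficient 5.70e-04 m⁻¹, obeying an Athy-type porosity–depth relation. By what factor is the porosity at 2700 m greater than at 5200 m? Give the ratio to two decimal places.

Working in km (1 km = 1000 m; β in km⁻¹ = β in m⁻¹ × 1000):
n(d₁)/n(d₂) = e^(−β·d₁)/e^(−β·d₂) = e^{β(d₂−d₁)}
= exp(0.57 × 2.5) = exp(1.425) = 4.1579

4.16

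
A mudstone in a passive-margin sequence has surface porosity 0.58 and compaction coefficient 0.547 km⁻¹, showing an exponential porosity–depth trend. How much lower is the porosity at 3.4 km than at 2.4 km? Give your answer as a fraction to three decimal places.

0.066

phi(2.4) = 0.58·e^(−0.547×2.4) = 0.1561
phi(3.4) = 0.58·e^(−0.547×3.4) = 0.0903
Δphi = 0.1561 − 0.0903 = 0.0657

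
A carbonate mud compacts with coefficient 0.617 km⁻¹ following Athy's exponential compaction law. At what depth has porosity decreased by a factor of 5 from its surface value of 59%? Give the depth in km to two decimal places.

2.61 km

phi/phi₀ = 1/5 ⇒ exp(−β·d) = 1/5 ⇒ d = ln(5) / β
d = 1.6094 / 0.617 = 2.608 km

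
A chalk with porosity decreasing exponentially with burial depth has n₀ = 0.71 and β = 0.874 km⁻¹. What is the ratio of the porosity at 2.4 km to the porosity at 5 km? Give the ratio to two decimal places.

n(Z₁)/n(Z₂) = e^(−β·Z₁)/e^(−β·Z₂) = e^{β(Z₂−Z₁)}
= exp(0.874 × 2.6) = exp(2.272) = 9.7027

9.70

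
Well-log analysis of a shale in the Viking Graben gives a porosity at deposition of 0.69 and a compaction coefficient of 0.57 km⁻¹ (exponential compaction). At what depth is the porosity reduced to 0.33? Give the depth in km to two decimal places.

1.29 km

Invert Athy's law: Z = ln(φ₀/φ) / k
Z = ln(0.69/0.33) / 0.57 = ln(2.091) / 0.57 = 0.7376 / 0.57 = 1.294 km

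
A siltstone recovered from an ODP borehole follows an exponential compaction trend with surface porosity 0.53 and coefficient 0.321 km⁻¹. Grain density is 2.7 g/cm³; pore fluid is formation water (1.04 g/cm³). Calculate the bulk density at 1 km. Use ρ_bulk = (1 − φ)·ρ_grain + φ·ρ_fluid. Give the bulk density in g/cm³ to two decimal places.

Porosity at depth: phi = 0.53·exp(−0.321×1) = 0.53×0.7254 = 0.3845
Bulk density: ρ_b = (1−phi)ρ_g + phi·ρ_f = 0.6155×2.7 + 0.3845×1.04
       = 1.662 + 0.400 = 2.062 g/cm³

2.06 g/cm³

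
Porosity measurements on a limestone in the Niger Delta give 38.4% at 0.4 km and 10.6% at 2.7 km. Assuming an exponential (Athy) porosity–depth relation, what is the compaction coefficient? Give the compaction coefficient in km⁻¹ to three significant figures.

Athy: phi(d) = phi₀ e^(−kd) ⇒ phi₁/phi₂ = e^{k(d₂−d₁)} ⇒ k = ln(phi₁/phi₂)/(d₂−d₁)
k = ln(0.384/0.106) / (2.7 − 0.4) = ln(3.623) / 2.3 = 1.2872 / 2.3 = 0.5597 km⁻¹

0.560 km⁻¹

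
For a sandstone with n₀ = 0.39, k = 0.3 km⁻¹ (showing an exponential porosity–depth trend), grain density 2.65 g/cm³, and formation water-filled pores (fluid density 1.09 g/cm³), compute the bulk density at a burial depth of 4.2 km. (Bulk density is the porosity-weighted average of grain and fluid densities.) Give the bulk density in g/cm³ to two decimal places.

Porosity at depth: n = 0.39·exp(−0.3×4.2) = 0.39×0.2837 = 0.1106
Bulk density: ρ_b = (1−n)ρ_g + n·ρ_f = 0.8894×2.65 + 0.1106×1.09
       = 2.357 + 0.121 = 2.477 g/cm³

2.48 g/cm³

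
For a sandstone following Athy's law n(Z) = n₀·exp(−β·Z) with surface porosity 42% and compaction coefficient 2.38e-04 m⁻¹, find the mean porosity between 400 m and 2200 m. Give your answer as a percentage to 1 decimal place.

31.1%

Working in km (1 km = 1000 m; β in km⁻¹ = β in m⁻¹ × 1000):
⟨n⟩ = (1/(Z₂−Z₁)) ∫ n₀ e^(−βZ) dZ = n₀·(e^(−β·Z₁) − e^(−β·Z₂)) / (β·(Z₂−Z₁))
e^(−0.238×0.4) = 0.9092; e^(−0.238×2.2) = 0.5924
⟨n⟩ = 0.42 × (0.9092 − 0.5924) / (0.238 × 1.8) = 0.42 × 0.7395 = 0.3106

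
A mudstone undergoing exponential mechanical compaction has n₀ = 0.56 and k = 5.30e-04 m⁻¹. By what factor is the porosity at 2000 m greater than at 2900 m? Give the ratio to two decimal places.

1.61

Working in km (1 km = 1000 m; k in km⁻¹ = k in m⁻¹ × 1000):
n(Z₁)/n(Z₂) = e^(−k·Z₁)/e^(−k·Z₂) = e^{k(Z₂−Z₁)}
= exp(0.53 × 0.9) = exp(0.477) = 1.6112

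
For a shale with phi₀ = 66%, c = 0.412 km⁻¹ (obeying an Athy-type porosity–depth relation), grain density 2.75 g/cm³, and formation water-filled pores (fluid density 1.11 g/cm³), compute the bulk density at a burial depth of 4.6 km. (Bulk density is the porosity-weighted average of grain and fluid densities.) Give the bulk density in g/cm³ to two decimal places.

2.59 g/cm³

Porosity at depth: phi = 0.66·exp(−0.412×4.6) = 0.66×0.1503 = 0.0992
Bulk density: ρ_b = (1−phi)ρ_g + phi·ρ_f = 0.9008×2.75 + 0.0992×1.11
       = 2.477 + 0.110 = 2.587 g/cm³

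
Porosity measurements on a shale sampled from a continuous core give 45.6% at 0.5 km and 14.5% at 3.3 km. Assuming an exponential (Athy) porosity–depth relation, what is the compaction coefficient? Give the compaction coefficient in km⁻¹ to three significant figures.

Athy: phi(z) = phi₀ e^(−cz) ⇒ phi₁/phi₂ = e^{c(z₂−z₁)} ⇒ c = ln(phi₁/phi₂)/(z₂−z₁)
c = ln(0.456/0.145) / (3.3 − 0.5) = ln(3.145) / 2.8 = 1.1458 / 2.8 = 0.4092 km⁻¹

0.409 km⁻¹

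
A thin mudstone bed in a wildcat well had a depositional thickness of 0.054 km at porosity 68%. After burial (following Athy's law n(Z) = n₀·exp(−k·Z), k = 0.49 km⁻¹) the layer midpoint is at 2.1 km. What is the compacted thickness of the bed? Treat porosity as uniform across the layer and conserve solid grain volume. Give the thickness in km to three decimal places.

0.023 km

Porosity at 2.1 km: n = 0.68·exp(−0.49×2.1) = 0.2430
Solid-volume conservation: h(1−n) = h₀(1−n₀) ⇒ h = h₀·(1−n₀)/(1−n)
h = 0.054 × (1 − 0.68)/(1 − 0.2430) = 0.054 × 0.4227 = 0.0228 km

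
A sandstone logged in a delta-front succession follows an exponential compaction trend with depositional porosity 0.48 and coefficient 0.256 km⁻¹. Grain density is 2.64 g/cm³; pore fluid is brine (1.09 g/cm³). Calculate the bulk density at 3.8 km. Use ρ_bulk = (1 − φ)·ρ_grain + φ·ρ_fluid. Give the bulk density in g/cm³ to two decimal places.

Porosity at depth: n = 0.48·exp(−0.256×3.8) = 0.48×0.3780 = 0.1815
Bulk density: ρ_b = (1−n)ρ_g + n·ρ_f = 0.8185×2.64 + 0.1815×1.09
       = 2.161 + 0.198 = 2.359 g/cm³

2.36 g/cm³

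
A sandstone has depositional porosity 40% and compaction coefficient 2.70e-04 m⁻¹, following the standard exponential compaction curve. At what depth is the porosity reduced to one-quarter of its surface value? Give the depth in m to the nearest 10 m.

5130 m

Working in km (1 km = 1000 m; c in km⁻¹ = c in m⁻¹ × 1000):
φ/φ₀ = 1/4 ⇒ exp(−c·Z) = 1/4 ⇒ Z = ln(4) / c
Z = 1.3863 / 0.27 = 5.134 km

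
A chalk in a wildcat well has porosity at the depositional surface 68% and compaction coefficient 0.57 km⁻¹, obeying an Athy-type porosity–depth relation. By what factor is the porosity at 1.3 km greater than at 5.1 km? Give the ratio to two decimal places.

8.72

n(d₁)/n(d₂) = e^(−β·d₁)/e^(−β·d₂) = e^{β(d₂−d₁)}
= exp(0.57 × 3.8) = exp(2.166) = 8.7233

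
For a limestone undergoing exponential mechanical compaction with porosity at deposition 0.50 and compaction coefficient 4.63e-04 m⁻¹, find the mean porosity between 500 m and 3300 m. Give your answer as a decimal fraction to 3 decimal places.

Working in km (1 km = 1000 m; c in km⁻¹ = c in m⁻¹ × 1000):
⟨phi⟩ = (1/(Z₂−Z₁)) ∫ phi₀ e^(−cZ) dZ = phi₀·(e^(−c·Z₁) − e^(−c·Z₂)) / (c·(Z₂−Z₁))
e^(−0.463×0.5) = 0.7933; e^(−0.463×3.3) = 0.2170
⟨phi⟩ = 0.5 × (0.7933 − 0.2170) / (0.463 × 2.8) = 0.5 × 0.4446 = 0.2223

0.222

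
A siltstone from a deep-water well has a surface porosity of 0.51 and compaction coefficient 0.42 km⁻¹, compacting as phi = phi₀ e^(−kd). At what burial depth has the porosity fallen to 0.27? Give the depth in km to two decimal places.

Invert Athy's law: d = ln(phi₀/phi) / k
d = ln(0.51/0.27) / 0.42 = ln(1.889) / 0.42 = 0.6360 / 0.42 = 1.514 km

1.51 km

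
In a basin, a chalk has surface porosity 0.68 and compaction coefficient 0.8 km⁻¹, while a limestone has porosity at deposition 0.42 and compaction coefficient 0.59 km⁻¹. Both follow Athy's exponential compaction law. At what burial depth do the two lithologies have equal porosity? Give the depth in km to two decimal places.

Set φ₀ₐ e^(−kₐd) = φ₀ᵦ e^(−kᵦd) ⇒ ln(φ₀ₐ/φ₀ᵦ) = (kₐ − kᵦ)·d
d = ln(0.68/0.42) / (0.8 − 0.59) = 0.4818 / 0.21 = 2.294 km

2.29 km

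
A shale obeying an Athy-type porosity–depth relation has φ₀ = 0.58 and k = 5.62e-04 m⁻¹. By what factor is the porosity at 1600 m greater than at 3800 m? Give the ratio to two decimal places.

Working in km (1 km = 1000 m; k in km⁻¹ = k in m⁻¹ × 1000):
φ(z₁)/φ(z₂) = e^(−k·z₁)/e^(−k·z₂) = e^{k(z₂−z₁)}
= exp(0.562 × 2.2) = exp(1.236) = 3.4432

3.44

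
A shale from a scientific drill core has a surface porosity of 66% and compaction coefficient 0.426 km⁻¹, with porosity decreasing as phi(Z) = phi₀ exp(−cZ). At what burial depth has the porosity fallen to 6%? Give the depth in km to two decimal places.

5.63 km

Invert Athy's law: Z = ln(phi₀/phi) / c
Z = ln(0.66/0.06) / 0.426 = ln(11) / 0.426 = 2.3979 / 0.426 = 5.629 km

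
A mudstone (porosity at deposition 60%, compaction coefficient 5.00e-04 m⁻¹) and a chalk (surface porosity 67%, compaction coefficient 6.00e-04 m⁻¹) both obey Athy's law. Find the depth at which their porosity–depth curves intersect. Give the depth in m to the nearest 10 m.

Working in km (1 km = 1000 m; k in km⁻¹ = k in m⁻¹ × 1000):
Set n₀ₐ e^(−kₐz) = n₀ᵦ e^(−kᵦz) ⇒ ln(n₀ₐ/n₀ᵦ) = (kₐ − kᵦ)·z
z = ln(0.6/0.67) / (0.5 − 0.6) = -0.1103 / -0.1 = 1.103 km

1100 m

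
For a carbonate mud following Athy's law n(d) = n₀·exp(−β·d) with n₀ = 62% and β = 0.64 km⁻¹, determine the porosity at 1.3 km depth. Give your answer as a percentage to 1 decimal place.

27.0%

n = n₀·exp(−β·d) = 0.62 × exp(−0.64 × 1.3) = 0.62 × exp(−0.832)
  = 0.62 × 0.4352 = 0.2698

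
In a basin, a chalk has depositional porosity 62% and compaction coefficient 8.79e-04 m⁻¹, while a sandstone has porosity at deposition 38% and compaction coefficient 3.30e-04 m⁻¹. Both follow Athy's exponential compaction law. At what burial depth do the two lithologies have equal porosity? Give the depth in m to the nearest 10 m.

Working in km (1 km = 1000 m; k in km⁻¹ = k in m⁻¹ × 1000):
Set phi₀ₐ e^(−kₐd) = phi₀ᵦ e^(−kᵦd) ⇒ ln(phi₀ₐ/phi₀ᵦ) = (kₐ − kᵦ)·d
d = ln(0.62/0.38) / (0.879 − 0.33) = 0.4895 / 0.549 = 0.892 km

890 m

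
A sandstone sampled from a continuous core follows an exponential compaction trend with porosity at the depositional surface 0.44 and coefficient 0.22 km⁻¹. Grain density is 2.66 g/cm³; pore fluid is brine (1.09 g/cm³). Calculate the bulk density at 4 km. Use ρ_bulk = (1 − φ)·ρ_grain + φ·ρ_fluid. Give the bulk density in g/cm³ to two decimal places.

2.37 g/cm³

Porosity at depth: phi = 0.44·exp(−0.22×4) = 0.44×0.4148 = 0.1825
Bulk density: ρ_b = (1−phi)ρ_g + phi·ρ_f = 0.8175×2.66 + 0.1825×1.09
       = 2.175 + 0.199 = 2.373 g/cm³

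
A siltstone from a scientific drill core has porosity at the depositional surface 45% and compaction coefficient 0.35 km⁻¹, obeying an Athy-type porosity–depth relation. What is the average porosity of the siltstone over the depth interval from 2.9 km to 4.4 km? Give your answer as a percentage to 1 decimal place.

⟨n⟩ = (1/(z₂−z₁)) ∫ n₀ e^(−cz) dz = n₀·(e^(−c·z₁) − e^(−c·z₂)) / (c·(z₂−z₁))
e^(−0.35×2.9) = 0.3624; e^(−0.35×4.4) = 0.2144
⟨n⟩ = 0.45 × (0.3624 − 0.2144) / (0.35 × 1.5) = 0.45 × 0.2819 = 0.1269

12.7%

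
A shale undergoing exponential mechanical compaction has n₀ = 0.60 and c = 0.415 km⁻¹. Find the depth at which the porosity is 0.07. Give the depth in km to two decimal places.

Invert Athy's law: d = ln(n₀/n) / c
d = ln(0.6/0.07) / 0.415 = ln(8.571) / 0.415 = 2.1484 / 0.415 = 5.177 km

5.18 km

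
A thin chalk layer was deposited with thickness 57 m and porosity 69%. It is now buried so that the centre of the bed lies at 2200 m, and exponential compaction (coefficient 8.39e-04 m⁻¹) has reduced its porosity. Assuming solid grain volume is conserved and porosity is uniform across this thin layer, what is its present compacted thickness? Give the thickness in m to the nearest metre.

20 m

Working in km (1 km = 1000 m; k in km⁻¹ = k in m⁻¹ × 1000):
Porosity at 2.2 km: n = 0.69·exp(−0.839×2.2) = 0.1090
Solid-volume conservation: h(1−n) = h₀(1−n₀) ⇒ h = h₀·(1−n₀)/(1−n)
h = 0.057 × (1 − 0.69)/(1 − 0.1090) = 0.057 × 0.3479 = 0.0198 km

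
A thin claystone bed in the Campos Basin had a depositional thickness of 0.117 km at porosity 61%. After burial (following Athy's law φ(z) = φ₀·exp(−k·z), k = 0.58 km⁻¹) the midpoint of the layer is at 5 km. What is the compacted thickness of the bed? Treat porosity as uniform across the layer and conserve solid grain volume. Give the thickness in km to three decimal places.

Porosity at 5 km: φ = 0.61·exp(−0.58×5) = 0.0336
Solid-volume conservation: h(1−φ) = h₀(1−φ₀) ⇒ h = h₀·(1−φ₀)/(1−φ)
h = 0.117 × (1 − 0.61)/(1 − 0.0336) = 0.117 × 0.4035 = 0.0472 km

0.047 km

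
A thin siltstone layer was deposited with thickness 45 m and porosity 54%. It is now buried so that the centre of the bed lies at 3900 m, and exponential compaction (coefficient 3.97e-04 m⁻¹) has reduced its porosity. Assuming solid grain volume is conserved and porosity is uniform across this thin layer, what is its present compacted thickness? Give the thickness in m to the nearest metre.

23 m

Working in km (1 km = 1000 m; k in km⁻¹ = k in m⁻¹ × 1000):
Porosity at 3.9 km: φ = 0.54·exp(−0.397×3.9) = 0.1148
Solid-volume conservation: h(1−φ) = h₀(1−φ₀) ⇒ h = h₀·(1−φ₀)/(1−φ)
h = 0.045 × (1 − 0.54)/(1 − 0.1148) = 0.045 × 0.5197 = 0.0234 km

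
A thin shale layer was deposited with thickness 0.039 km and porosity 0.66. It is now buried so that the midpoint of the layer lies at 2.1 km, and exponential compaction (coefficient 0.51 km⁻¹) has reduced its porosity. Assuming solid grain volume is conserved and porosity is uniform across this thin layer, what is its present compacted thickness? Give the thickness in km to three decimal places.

0.017 km

Porosity at 2.1 km: φ = 0.66·exp(−0.51×2.1) = 0.2262
Solid-volume conservation: h(1−φ) = h₀(1−φ₀) ⇒ h = h₀·(1−φ₀)/(1−φ)
h = 0.039 × (1 − 0.66)/(1 − 0.2262) = 0.039 × 0.4394 = 0.0171 km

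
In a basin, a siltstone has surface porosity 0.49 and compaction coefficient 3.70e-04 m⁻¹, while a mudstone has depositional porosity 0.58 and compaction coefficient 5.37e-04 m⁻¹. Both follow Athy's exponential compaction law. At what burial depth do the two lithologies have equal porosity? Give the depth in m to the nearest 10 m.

Working in km (1 km = 1000 m; c in km⁻¹ = c in m⁻¹ × 1000):
Set phi₀ₐ e^(−cₐd) = phi₀ᵦ e^(−cᵦd) ⇒ ln(phi₀ₐ/phi₀ᵦ) = (cₐ − cᵦ)·d
d = ln(0.49/0.58) / (0.37 − 0.537) = -0.1686 / -0.167 = 1.010 km

1010 m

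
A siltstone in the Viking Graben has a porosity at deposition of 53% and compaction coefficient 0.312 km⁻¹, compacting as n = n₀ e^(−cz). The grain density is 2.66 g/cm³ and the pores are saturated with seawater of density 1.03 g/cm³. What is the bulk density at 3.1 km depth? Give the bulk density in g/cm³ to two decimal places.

2.33 g/cm³

Porosity at depth: n = 0.53·exp(−0.312×3.1) = 0.53×0.3801 = 0.2015
Bulk density: ρ_b = (1−n)ρ_g + n·ρ_f = 0.7985×2.66 + 0.2015×1.03
       = 2.124 + 0.208 = 2.332 g/cm³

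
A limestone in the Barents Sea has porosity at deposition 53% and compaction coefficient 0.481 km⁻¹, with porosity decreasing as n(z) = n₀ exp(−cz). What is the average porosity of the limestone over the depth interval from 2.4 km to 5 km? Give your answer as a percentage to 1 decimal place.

9.5%

⟨n⟩ = (1/(z₂−z₁)) ∫ n₀ e^(−cz) dz = n₀·(e^(−c·z₁) − e^(−c·z₂)) / (c·(z₂−z₁))
e^(−0.481×2.4) = 0.3152; e^(−0.481×5) = 0.0903
⟨n⟩ = 0.53 × (0.3152 − 0.0903) / (0.481 × 2.6) = 0.53 × 0.1799 = 0.0953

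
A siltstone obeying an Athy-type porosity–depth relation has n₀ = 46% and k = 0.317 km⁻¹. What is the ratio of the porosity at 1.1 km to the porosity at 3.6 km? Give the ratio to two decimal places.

n(Z₁)/n(Z₂) = e^(−k·Z₁)/e^(−k·Z₂) = e^{k(Z₂−Z₁)}
= exp(0.317 × 2.5) = exp(0.7925) = 2.2089

2.21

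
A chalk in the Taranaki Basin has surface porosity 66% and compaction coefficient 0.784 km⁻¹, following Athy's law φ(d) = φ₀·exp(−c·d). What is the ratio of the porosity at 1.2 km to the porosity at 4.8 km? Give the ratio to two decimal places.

16.82

φ(d₁)/φ(d₂) = e^(−c·d₁)/e^(−c·d₂) = e^{c(d₂−d₁)}
= exp(0.784 × 3.6) = exp(2.822) = 16.8172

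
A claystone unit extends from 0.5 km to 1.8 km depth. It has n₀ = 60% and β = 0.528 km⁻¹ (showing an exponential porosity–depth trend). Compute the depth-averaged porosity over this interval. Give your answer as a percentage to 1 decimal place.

33.3%

⟨n⟩ = (1/(Z₂−Z₁)) ∫ n₀ e^(−βZ) dZ = n₀·(e^(−β·Z₁) − e^(−β·Z₂)) / (β·(Z₂−Z₁))
e^(−0.528×0.5) = 0.7680; e^(−0.528×1.8) = 0.3866
⟨n⟩ = 0.6 × (0.7680 − 0.3866) / (0.528 × 1.3) = 0.6 × 0.5556 = 0.3334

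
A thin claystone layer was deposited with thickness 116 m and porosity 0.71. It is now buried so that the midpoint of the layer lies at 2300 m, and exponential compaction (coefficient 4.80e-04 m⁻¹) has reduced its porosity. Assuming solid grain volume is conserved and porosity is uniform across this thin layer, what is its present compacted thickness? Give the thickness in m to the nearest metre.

44 m

Working in km (1 km = 1000 m; c in km⁻¹ = c in m⁻¹ × 1000):
Porosity at 2.3 km: φ = 0.71·exp(−0.48×2.3) = 0.2354
Solid-volume conservation: h(1−φ) = h₀(1−φ₀) ⇒ h = h₀·(1−φ₀)/(1−φ)
h = 0.116 × (1 − 0.71)/(1 − 0.2354) = 0.116 × 0.3793 = 0.0440 km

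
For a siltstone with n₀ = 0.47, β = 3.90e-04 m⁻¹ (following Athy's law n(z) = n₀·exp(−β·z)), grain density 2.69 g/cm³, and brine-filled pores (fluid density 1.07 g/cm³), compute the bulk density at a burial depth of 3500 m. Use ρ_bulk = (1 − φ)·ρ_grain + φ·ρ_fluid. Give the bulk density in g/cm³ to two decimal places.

2.50 g/cm³

Working in km (1 km = 1000 m; β in km⁻¹ = β in m⁻¹ × 1000):
Porosity at depth: n = 0.47·exp(−0.39×3.5) = 0.47×0.2554 = 0.1200
Bulk density: ρ_b = (1−n)ρ_g + n·ρ_f = 0.8800×2.69 + 0.1200×1.07
       = 2.367 + 0.128 = 2.496 g/cm³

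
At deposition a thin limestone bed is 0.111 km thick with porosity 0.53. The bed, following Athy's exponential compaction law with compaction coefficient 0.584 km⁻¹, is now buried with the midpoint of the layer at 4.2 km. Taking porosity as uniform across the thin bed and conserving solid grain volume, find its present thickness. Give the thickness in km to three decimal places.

0.055 km

Porosity at 4.2 km: n = 0.53·exp(−0.584×4.2) = 0.0456
Solid-volume conservation: h(1−n) = h₀(1−n₀) ⇒ h = h₀·(1−n₀)/(1−n)
h = 0.111 × (1 − 0.53)/(1 − 0.0456) = 0.111 × 0.4925 = 0.0547 km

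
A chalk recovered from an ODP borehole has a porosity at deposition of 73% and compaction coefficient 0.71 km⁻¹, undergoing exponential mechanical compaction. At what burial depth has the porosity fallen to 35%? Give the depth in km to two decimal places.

Invert Athy's law: z = ln(φ₀/φ) / k
z = ln(0.73/0.35) / 0.71 = ln(2.086) / 0.71 = 0.7351 / 0.71 = 1.035 km

1.04 km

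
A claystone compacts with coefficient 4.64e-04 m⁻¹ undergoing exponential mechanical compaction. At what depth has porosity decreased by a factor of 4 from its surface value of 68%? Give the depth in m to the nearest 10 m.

Working in km (1 km = 1000 m; k in km⁻¹ = k in m⁻¹ × 1000):
phi/phi₀ = 1/4 ⇒ exp(−k·z) = 1/4 ⇒ z = ln(4) / k
z = 1.3863 / 0.464 = 2.988 km

2990 m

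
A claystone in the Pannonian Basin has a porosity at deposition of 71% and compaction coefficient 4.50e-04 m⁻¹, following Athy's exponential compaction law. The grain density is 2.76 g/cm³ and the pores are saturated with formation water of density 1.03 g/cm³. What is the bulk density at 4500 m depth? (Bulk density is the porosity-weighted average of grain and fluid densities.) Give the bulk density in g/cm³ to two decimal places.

2.60 g/cm³

Working in km (1 km = 1000 m; k in km⁻¹ = k in m⁻¹ × 1000):
Porosity at depth: phi = 0.71·exp(−0.45×4.5) = 0.71×0.1320 = 0.0937
Bulk density: ρ_b = (1−phi)ρ_g + phi·ρ_f = 0.9063×2.76 + 0.0937×1.03
       = 2.501 + 0.097 = 2.598 g/cm³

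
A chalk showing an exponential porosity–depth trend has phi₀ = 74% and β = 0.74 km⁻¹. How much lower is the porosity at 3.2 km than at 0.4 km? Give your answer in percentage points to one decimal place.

phi(0.4) = 0.74·e^(−0.74×0.4) = 0.5504
phi(3.2) = 0.74·e^(−0.74×3.2) = 0.0693
Δphi = 0.5504 − 0.0693 = 0.4811

48.1 percentage points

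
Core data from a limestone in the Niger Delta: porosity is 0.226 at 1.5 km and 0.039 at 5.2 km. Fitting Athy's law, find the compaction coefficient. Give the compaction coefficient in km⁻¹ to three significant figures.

0.475 km⁻¹

Athy: φ(z) = φ₀ e^(−βz) ⇒ φ₁/φ₂ = e^{β(z₂−z₁)} ⇒ β = ln(φ₁/φ₂)/(z₂−z₁)
β = ln(0.226/0.039) / (5.2 − 1.5) = ln(5.795) / 3.7 = 1.7570 / 3.7 = 0.4749 km⁻¹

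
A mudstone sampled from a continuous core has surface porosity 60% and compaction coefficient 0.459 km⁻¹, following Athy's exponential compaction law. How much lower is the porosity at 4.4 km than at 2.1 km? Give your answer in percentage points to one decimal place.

14.9 percentage points

φ(2.1) = 0.6·e^(−0.459×2.1) = 0.2288
φ(4.4) = 0.6·e^(−0.459×4.4) = 0.0796
Δφ = 0.2288 − 0.0796 = 0.1492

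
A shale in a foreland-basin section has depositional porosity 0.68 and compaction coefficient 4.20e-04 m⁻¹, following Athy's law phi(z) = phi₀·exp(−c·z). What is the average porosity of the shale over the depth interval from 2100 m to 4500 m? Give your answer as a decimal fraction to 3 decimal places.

Working in km (1 km = 1000 m; c in km⁻¹ = c in m⁻¹ × 1000):
⟨phi⟩ = (1/(z₂−z₁)) ∫ phi₀ e^(−cz) dz = phi₀·(e^(−c·z₁) − e^(−c·z₂)) / (c·(z₂−z₁))
e^(−0.42×2.1) = 0.4140; e^(−0.42×4.5) = 0.1511
⟨phi⟩ = 0.68 × (0.4140 − 0.1511) / (0.42 × 2.4) = 0.68 × 0.2608 = 0.1773

0.177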